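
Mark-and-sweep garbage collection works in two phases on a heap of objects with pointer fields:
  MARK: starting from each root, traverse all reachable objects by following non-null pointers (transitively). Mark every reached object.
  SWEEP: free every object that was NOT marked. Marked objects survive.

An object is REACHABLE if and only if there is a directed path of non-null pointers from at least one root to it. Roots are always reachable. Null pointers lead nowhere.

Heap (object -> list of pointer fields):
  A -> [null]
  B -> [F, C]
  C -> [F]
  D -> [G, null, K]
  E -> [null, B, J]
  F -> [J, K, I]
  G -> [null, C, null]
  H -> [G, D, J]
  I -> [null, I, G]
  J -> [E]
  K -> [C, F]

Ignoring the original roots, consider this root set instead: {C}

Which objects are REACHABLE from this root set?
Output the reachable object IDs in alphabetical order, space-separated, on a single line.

Roots: C
Mark C: refs=F, marked=C
Mark F: refs=J K I, marked=C F
Mark J: refs=E, marked=C F J
Mark K: refs=C F, marked=C F J K
Mark I: refs=null I G, marked=C F I J K
Mark E: refs=null B J, marked=C E F I J K
Mark G: refs=null C null, marked=C E F G I J K
Mark B: refs=F C, marked=B C E F G I J K
Unmarked (collected): A D H

Answer: B C E F G I J K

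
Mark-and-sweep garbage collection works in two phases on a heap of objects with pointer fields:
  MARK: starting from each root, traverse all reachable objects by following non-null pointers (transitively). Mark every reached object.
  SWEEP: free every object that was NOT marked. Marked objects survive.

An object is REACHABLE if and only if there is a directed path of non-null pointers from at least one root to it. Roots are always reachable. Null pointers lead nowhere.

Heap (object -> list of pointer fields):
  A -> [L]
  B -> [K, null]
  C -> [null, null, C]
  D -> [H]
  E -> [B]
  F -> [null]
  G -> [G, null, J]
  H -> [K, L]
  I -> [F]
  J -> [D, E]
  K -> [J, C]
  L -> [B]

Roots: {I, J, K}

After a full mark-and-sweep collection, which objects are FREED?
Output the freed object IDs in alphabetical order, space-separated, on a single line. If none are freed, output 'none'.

Roots: I J K
Mark I: refs=F, marked=I
Mark J: refs=D E, marked=I J
Mark K: refs=J C, marked=I J K
Mark F: refs=null, marked=F I J K
Mark D: refs=H, marked=D F I J K
Mark E: refs=B, marked=D E F I J K
Mark C: refs=null null C, marked=C D E F I J K
Mark H: refs=K L, marked=C D E F H I J K
Mark B: refs=K null, marked=B C D E F H I J K
Mark L: refs=B, marked=B C D E F H I J K L
Unmarked (collected): A G

Answer: A G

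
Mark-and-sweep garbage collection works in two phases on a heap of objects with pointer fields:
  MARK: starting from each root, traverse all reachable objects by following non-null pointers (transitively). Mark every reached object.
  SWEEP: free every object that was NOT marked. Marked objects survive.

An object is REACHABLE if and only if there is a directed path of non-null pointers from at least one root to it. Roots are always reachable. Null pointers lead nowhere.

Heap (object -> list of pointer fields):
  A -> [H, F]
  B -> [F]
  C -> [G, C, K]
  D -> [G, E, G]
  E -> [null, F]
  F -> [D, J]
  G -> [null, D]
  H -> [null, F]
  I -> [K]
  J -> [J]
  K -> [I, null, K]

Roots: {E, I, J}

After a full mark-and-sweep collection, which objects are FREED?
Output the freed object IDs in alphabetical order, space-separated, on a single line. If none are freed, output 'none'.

Roots: E I J
Mark E: refs=null F, marked=E
Mark I: refs=K, marked=E I
Mark J: refs=J, marked=E I J
Mark F: refs=D J, marked=E F I J
Mark K: refs=I null K, marked=E F I J K
Mark D: refs=G E G, marked=D E F I J K
Mark G: refs=null D, marked=D E F G I J K
Unmarked (collected): A B C H

Answer: A B C H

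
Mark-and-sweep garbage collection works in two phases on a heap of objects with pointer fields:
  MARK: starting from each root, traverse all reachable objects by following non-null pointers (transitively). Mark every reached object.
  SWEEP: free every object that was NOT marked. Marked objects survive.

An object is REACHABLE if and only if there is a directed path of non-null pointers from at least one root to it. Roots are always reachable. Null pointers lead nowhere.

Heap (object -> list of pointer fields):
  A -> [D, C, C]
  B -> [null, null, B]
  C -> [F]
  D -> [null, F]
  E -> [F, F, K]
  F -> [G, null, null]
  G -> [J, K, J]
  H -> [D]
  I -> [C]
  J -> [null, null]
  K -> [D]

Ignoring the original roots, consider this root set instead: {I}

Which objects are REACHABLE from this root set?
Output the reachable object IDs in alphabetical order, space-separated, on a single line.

Answer: C D F G I J K

Derivation:
Roots: I
Mark I: refs=C, marked=I
Mark C: refs=F, marked=C I
Mark F: refs=G null null, marked=C F I
Mark G: refs=J K J, marked=C F G I
Mark J: refs=null null, marked=C F G I J
Mark K: refs=D, marked=C F G I J K
Mark D: refs=null F, marked=C D F G I J K
Unmarked (collected): A B E H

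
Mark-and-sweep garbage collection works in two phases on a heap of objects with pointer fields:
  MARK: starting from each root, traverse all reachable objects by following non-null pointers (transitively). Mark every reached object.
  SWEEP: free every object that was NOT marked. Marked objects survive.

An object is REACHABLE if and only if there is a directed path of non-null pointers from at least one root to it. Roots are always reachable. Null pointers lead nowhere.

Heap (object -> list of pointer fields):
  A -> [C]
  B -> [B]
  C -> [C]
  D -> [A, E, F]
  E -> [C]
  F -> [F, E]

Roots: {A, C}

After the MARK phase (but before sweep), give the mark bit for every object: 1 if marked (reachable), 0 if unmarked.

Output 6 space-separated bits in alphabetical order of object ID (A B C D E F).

Answer: 1 0 1 0 0 0

Derivation:
Roots: A C
Mark A: refs=C, marked=A
Mark C: refs=C, marked=A C
Unmarked (collected): B D E F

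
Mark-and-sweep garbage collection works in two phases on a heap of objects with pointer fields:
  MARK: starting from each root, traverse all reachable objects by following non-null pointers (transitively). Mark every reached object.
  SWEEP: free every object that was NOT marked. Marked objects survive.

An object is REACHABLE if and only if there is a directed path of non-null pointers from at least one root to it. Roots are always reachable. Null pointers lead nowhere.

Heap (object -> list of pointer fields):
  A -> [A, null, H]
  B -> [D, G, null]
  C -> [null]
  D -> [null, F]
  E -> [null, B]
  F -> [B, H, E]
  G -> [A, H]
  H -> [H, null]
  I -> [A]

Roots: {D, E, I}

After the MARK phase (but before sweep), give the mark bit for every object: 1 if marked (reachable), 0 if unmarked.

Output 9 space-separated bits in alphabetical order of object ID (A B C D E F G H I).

Roots: D E I
Mark D: refs=null F, marked=D
Mark E: refs=null B, marked=D E
Mark I: refs=A, marked=D E I
Mark F: refs=B H E, marked=D E F I
Mark B: refs=D G null, marked=B D E F I
Mark A: refs=A null H, marked=A B D E F I
Mark H: refs=H null, marked=A B D E F H I
Mark G: refs=A H, marked=A B D E F G H I
Unmarked (collected): C

Answer: 1 1 0 1 1 1 1 1 1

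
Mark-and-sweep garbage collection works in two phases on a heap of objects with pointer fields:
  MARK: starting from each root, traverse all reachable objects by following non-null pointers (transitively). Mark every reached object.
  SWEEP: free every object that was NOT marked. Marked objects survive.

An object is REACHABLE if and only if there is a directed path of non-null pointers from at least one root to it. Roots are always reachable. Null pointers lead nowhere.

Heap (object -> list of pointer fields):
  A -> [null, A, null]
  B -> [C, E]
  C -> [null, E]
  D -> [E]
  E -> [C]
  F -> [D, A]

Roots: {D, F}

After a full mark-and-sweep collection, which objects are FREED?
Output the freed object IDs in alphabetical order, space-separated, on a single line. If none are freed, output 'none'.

Answer: B

Derivation:
Roots: D F
Mark D: refs=E, marked=D
Mark F: refs=D A, marked=D F
Mark E: refs=C, marked=D E F
Mark A: refs=null A null, marked=A D E F
Mark C: refs=null E, marked=A C D E F
Unmarked (collected): B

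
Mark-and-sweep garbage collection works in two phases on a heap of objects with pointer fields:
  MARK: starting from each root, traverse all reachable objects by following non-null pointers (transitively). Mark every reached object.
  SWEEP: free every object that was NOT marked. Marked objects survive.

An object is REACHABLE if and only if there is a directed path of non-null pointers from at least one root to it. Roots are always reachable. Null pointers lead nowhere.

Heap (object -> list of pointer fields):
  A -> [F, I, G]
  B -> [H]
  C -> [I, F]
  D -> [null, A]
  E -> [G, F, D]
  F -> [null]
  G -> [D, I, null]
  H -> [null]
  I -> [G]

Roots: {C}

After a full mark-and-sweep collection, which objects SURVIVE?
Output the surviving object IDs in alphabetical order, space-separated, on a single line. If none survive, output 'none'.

Answer: A C D F G I

Derivation:
Roots: C
Mark C: refs=I F, marked=C
Mark I: refs=G, marked=C I
Mark F: refs=null, marked=C F I
Mark G: refs=D I null, marked=C F G I
Mark D: refs=null A, marked=C D F G I
Mark A: refs=F I G, marked=A C D F G I
Unmarked (collected): B E H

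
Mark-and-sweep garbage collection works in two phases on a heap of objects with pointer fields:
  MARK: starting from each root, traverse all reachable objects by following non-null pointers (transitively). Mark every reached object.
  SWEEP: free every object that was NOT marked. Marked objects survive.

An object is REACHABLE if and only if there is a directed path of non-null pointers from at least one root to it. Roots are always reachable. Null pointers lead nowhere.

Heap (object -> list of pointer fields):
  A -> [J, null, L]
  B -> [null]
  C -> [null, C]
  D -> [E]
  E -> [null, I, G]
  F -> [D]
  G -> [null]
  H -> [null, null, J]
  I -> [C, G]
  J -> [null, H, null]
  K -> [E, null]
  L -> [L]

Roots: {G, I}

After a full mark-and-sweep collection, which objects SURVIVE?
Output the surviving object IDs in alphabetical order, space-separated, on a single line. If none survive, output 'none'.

Answer: C G I

Derivation:
Roots: G I
Mark G: refs=null, marked=G
Mark I: refs=C G, marked=G I
Mark C: refs=null C, marked=C G I
Unmarked (collected): A B D E F H J K L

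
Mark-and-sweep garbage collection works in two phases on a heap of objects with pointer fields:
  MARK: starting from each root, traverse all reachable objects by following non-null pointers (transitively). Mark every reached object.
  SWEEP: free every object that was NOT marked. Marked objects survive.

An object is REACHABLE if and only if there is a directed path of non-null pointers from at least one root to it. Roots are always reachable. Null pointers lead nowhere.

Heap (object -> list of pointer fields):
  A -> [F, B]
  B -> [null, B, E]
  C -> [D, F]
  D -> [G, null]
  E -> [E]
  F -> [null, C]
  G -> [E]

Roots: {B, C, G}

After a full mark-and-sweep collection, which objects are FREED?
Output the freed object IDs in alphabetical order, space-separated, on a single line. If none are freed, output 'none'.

Answer: A

Derivation:
Roots: B C G
Mark B: refs=null B E, marked=B
Mark C: refs=D F, marked=B C
Mark G: refs=E, marked=B C G
Mark E: refs=E, marked=B C E G
Mark D: refs=G null, marked=B C D E G
Mark F: refs=null C, marked=B C D E F G
Unmarked (collected): A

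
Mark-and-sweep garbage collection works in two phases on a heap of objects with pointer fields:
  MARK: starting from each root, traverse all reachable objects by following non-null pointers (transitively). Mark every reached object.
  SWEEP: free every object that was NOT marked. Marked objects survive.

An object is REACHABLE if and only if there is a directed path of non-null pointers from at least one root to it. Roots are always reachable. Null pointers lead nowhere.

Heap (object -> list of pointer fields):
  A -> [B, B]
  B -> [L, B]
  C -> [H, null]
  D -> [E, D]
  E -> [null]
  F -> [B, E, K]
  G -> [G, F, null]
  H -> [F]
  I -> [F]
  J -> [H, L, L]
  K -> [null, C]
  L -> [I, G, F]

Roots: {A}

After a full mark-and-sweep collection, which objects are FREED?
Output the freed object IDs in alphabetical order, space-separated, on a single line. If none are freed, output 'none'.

Answer: D J

Derivation:
Roots: A
Mark A: refs=B B, marked=A
Mark B: refs=L B, marked=A B
Mark L: refs=I G F, marked=A B L
Mark I: refs=F, marked=A B I L
Mark G: refs=G F null, marked=A B G I L
Mark F: refs=B E K, marked=A B F G I L
Mark E: refs=null, marked=A B E F G I L
Mark K: refs=null C, marked=A B E F G I K L
Mark C: refs=H null, marked=A B C E F G I K L
Mark H: refs=F, marked=A B C E F G H I K L
Unmarked (collected): D J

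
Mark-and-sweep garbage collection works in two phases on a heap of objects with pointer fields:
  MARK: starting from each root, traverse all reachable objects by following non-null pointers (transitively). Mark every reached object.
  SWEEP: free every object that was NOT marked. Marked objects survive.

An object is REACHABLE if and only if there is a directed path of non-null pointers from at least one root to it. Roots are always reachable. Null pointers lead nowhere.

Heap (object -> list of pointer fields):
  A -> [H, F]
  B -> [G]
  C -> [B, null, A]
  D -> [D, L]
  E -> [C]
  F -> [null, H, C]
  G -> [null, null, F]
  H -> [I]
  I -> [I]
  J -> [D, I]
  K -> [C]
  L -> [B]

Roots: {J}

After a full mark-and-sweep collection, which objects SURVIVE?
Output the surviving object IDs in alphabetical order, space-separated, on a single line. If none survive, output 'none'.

Roots: J
Mark J: refs=D I, marked=J
Mark D: refs=D L, marked=D J
Mark I: refs=I, marked=D I J
Mark L: refs=B, marked=D I J L
Mark B: refs=G, marked=B D I J L
Mark G: refs=null null F, marked=B D G I J L
Mark F: refs=null H C, marked=B D F G I J L
Mark H: refs=I, marked=B D F G H I J L
Mark C: refs=B null A, marked=B C D F G H I J L
Mark A: refs=H F, marked=A B C D F G H I J L
Unmarked (collected): E K

Answer: A B C D F G H I J L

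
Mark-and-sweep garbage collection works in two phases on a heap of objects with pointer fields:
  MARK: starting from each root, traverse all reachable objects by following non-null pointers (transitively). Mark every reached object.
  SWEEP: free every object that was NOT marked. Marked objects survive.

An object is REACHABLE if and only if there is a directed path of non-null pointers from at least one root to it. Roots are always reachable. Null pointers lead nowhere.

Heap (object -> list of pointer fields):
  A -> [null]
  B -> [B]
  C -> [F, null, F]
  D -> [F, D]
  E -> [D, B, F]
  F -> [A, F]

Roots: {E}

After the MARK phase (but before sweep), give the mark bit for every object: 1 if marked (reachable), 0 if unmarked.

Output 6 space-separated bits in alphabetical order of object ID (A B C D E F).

Roots: E
Mark E: refs=D B F, marked=E
Mark D: refs=F D, marked=D E
Mark B: refs=B, marked=B D E
Mark F: refs=A F, marked=B D E F
Mark A: refs=null, marked=A B D E F
Unmarked (collected): C

Answer: 1 1 0 1 1 1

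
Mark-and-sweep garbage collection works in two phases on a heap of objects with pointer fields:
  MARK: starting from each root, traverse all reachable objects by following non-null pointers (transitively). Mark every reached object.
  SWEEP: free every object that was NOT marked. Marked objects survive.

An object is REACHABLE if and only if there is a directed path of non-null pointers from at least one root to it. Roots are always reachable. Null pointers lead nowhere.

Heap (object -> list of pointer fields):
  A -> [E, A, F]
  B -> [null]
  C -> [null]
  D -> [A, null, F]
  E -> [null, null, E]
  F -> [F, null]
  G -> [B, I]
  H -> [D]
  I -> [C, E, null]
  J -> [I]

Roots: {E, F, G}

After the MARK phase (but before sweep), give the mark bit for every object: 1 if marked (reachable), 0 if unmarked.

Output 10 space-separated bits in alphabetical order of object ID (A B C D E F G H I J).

Roots: E F G
Mark E: refs=null null E, marked=E
Mark F: refs=F null, marked=E F
Mark G: refs=B I, marked=E F G
Mark B: refs=null, marked=B E F G
Mark I: refs=C E null, marked=B E F G I
Mark C: refs=null, marked=B C E F G I
Unmarked (collected): A D H J

Answer: 0 1 1 0 1 1 1 0 1 0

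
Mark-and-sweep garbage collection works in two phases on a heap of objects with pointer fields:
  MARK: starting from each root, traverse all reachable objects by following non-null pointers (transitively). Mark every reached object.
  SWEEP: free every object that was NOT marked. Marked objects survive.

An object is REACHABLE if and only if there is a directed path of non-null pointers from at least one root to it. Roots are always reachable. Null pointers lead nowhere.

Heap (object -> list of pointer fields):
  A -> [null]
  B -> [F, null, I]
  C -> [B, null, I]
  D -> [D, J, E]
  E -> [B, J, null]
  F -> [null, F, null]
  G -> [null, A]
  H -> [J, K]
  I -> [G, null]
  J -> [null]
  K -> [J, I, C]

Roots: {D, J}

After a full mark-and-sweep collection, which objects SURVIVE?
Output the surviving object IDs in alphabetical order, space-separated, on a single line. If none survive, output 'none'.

Answer: A B D E F G I J

Derivation:
Roots: D J
Mark D: refs=D J E, marked=D
Mark J: refs=null, marked=D J
Mark E: refs=B J null, marked=D E J
Mark B: refs=F null I, marked=B D E J
Mark F: refs=null F null, marked=B D E F J
Mark I: refs=G null, marked=B D E F I J
Mark G: refs=null A, marked=B D E F G I J
Mark A: refs=null, marked=A B D E F G I J
Unmarked (collected): C H K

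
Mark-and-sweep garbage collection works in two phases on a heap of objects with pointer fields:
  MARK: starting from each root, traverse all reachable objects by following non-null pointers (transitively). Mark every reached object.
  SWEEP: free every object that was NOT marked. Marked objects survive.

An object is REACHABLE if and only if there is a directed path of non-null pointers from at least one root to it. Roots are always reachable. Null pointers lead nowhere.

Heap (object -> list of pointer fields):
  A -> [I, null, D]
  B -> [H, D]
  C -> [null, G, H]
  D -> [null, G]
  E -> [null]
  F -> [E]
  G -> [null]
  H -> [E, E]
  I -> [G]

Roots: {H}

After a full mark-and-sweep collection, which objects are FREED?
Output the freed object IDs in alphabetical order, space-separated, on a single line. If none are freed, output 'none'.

Answer: A B C D F G I

Derivation:
Roots: H
Mark H: refs=E E, marked=H
Mark E: refs=null, marked=E H
Unmarked (collected): A B C D F G I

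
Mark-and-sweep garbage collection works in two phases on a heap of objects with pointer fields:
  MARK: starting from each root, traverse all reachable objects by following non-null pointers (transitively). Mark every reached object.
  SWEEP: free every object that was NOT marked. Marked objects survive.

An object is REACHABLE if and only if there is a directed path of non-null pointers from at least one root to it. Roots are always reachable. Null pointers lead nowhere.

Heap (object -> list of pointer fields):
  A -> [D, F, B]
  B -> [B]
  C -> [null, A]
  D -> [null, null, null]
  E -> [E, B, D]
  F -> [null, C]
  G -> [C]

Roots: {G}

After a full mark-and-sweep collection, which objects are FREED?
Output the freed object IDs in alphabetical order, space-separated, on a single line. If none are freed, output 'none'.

Answer: E

Derivation:
Roots: G
Mark G: refs=C, marked=G
Mark C: refs=null A, marked=C G
Mark A: refs=D F B, marked=A C G
Mark D: refs=null null null, marked=A C D G
Mark F: refs=null C, marked=A C D F G
Mark B: refs=B, marked=A B C D F G
Unmarked (collected): E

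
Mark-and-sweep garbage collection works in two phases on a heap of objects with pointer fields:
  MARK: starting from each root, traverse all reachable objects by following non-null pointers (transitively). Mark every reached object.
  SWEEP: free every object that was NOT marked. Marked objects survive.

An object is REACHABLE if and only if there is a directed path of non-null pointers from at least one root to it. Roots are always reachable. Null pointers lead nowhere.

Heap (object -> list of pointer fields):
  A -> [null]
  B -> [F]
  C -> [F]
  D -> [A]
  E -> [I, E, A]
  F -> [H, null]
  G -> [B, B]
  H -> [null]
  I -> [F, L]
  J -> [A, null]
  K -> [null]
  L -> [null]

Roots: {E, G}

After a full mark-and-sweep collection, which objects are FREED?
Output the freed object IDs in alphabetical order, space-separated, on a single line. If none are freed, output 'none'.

Roots: E G
Mark E: refs=I E A, marked=E
Mark G: refs=B B, marked=E G
Mark I: refs=F L, marked=E G I
Mark A: refs=null, marked=A E G I
Mark B: refs=F, marked=A B E G I
Mark F: refs=H null, marked=A B E F G I
Mark L: refs=null, marked=A B E F G I L
Mark H: refs=null, marked=A B E F G H I L
Unmarked (collected): C D J K

Answer: C D J K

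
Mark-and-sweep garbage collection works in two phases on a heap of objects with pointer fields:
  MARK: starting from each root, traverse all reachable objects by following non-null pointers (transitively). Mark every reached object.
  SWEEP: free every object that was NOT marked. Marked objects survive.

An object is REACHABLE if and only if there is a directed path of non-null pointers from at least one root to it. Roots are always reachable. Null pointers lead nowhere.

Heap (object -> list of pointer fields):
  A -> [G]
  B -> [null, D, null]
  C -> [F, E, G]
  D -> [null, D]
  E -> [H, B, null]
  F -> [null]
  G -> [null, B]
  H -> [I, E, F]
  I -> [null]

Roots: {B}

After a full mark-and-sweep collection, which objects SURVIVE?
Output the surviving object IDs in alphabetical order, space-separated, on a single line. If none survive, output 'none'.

Roots: B
Mark B: refs=null D null, marked=B
Mark D: refs=null D, marked=B D
Unmarked (collected): A C E F G H I

Answer: B D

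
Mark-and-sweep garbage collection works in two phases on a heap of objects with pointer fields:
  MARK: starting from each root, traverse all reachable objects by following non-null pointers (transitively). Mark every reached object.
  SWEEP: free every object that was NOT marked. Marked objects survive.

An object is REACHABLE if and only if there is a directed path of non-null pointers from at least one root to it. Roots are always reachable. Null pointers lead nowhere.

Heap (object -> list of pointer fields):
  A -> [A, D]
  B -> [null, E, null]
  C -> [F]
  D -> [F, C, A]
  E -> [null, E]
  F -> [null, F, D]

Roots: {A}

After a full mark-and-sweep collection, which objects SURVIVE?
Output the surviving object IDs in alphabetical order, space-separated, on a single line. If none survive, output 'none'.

Answer: A C D F

Derivation:
Roots: A
Mark A: refs=A D, marked=A
Mark D: refs=F C A, marked=A D
Mark F: refs=null F D, marked=A D F
Mark C: refs=F, marked=A C D F
Unmarked (collected): B E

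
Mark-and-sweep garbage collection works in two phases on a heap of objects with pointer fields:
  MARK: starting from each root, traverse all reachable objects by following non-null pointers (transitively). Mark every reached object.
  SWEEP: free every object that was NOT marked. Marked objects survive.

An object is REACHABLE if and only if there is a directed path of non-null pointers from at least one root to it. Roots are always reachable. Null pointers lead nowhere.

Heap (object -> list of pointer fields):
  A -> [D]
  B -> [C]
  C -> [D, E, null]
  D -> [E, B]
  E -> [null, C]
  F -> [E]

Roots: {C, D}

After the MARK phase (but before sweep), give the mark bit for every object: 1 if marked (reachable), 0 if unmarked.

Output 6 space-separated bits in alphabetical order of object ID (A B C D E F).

Roots: C D
Mark C: refs=D E null, marked=C
Mark D: refs=E B, marked=C D
Mark E: refs=null C, marked=C D E
Mark B: refs=C, marked=B C D E
Unmarked (collected): A F

Answer: 0 1 1 1 1 0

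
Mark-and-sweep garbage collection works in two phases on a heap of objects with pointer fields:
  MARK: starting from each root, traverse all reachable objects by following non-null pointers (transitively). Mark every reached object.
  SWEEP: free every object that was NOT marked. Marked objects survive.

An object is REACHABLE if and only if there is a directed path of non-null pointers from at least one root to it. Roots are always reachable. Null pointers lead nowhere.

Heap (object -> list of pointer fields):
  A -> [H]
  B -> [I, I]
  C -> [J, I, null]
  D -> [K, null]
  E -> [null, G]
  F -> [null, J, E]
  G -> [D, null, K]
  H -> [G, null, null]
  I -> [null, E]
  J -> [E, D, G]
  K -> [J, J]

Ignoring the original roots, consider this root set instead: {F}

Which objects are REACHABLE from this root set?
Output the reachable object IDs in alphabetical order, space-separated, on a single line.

Roots: F
Mark F: refs=null J E, marked=F
Mark J: refs=E D G, marked=F J
Mark E: refs=null G, marked=E F J
Mark D: refs=K null, marked=D E F J
Mark G: refs=D null K, marked=D E F G J
Mark K: refs=J J, marked=D E F G J K
Unmarked (collected): A B C H I

Answer: D E F G J K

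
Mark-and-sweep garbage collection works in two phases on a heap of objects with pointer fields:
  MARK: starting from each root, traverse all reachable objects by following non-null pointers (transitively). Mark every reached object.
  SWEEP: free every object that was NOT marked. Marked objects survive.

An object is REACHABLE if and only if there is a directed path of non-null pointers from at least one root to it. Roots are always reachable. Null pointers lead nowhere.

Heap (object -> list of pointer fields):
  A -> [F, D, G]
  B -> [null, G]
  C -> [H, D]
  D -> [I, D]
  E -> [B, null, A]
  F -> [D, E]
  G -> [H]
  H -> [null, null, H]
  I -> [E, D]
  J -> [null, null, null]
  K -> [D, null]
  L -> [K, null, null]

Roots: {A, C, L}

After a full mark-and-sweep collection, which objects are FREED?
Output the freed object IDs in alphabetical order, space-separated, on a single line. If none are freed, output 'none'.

Roots: A C L
Mark A: refs=F D G, marked=A
Mark C: refs=H D, marked=A C
Mark L: refs=K null null, marked=A C L
Mark F: refs=D E, marked=A C F L
Mark D: refs=I D, marked=A C D F L
Mark G: refs=H, marked=A C D F G L
Mark H: refs=null null H, marked=A C D F G H L
Mark K: refs=D null, marked=A C D F G H K L
Mark E: refs=B null A, marked=A C D E F G H K L
Mark I: refs=E D, marked=A C D E F G H I K L
Mark B: refs=null G, marked=A B C D E F G H I K L
Unmarked (collected): J

Answer: J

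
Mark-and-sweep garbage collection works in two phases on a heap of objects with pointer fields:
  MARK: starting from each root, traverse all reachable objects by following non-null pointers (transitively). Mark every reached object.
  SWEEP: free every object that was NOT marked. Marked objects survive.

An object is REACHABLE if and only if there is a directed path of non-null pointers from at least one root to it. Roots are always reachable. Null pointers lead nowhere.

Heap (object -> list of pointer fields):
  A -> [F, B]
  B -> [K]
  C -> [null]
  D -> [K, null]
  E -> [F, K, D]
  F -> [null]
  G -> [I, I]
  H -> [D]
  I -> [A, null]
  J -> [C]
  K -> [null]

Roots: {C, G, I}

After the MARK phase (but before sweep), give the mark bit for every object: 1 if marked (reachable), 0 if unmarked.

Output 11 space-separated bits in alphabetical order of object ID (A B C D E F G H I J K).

Roots: C G I
Mark C: refs=null, marked=C
Mark G: refs=I I, marked=C G
Mark I: refs=A null, marked=C G I
Mark A: refs=F B, marked=A C G I
Mark F: refs=null, marked=A C F G I
Mark B: refs=K, marked=A B C F G I
Mark K: refs=null, marked=A B C F G I K
Unmarked (collected): D E H J

Answer: 1 1 1 0 0 1 1 0 1 0 1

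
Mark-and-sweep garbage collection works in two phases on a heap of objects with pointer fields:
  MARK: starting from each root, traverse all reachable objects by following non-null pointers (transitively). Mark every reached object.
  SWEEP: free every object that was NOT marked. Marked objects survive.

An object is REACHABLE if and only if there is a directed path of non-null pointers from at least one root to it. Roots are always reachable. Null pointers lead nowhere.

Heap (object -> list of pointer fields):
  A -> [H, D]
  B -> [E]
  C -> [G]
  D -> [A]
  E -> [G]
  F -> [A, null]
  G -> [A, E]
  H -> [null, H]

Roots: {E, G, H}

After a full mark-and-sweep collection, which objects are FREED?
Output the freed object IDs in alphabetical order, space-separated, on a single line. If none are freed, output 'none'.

Answer: B C F

Derivation:
Roots: E G H
Mark E: refs=G, marked=E
Mark G: refs=A E, marked=E G
Mark H: refs=null H, marked=E G H
Mark A: refs=H D, marked=A E G H
Mark D: refs=A, marked=A D E G H
Unmarked (collected): B C F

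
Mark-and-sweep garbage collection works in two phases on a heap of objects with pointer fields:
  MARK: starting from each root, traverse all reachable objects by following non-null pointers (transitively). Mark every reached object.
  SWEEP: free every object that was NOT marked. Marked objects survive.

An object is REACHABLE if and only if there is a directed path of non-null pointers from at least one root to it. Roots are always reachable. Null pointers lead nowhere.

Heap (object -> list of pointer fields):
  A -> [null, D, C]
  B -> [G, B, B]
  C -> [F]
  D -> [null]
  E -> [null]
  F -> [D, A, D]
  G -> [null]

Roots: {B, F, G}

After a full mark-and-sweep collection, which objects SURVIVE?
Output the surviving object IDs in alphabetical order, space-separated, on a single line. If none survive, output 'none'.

Answer: A B C D F G

Derivation:
Roots: B F G
Mark B: refs=G B B, marked=B
Mark F: refs=D A D, marked=B F
Mark G: refs=null, marked=B F G
Mark D: refs=null, marked=B D F G
Mark A: refs=null D C, marked=A B D F G
Mark C: refs=F, marked=A B C D F G
Unmarked (collected): E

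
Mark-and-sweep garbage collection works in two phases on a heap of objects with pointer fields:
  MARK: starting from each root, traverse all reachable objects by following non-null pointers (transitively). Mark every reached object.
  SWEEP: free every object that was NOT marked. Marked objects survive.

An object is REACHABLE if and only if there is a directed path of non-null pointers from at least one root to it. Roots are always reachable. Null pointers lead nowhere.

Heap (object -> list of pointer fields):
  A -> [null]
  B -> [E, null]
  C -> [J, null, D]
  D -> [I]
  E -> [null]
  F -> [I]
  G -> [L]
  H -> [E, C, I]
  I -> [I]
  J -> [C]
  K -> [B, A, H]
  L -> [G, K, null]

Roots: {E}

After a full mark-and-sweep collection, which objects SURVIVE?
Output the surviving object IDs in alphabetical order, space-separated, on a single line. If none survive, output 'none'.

Roots: E
Mark E: refs=null, marked=E
Unmarked (collected): A B C D F G H I J K L

Answer: E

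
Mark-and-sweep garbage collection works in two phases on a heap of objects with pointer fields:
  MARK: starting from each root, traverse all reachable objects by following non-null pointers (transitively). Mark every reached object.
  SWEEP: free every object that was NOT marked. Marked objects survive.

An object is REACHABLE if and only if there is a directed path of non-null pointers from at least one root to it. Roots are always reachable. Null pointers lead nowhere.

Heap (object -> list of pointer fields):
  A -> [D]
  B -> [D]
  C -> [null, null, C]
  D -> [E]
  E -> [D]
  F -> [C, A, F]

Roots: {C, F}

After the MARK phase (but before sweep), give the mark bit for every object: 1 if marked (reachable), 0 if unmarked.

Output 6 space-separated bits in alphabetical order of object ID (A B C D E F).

Answer: 1 0 1 1 1 1

Derivation:
Roots: C F
Mark C: refs=null null C, marked=C
Mark F: refs=C A F, marked=C F
Mark A: refs=D, marked=A C F
Mark D: refs=E, marked=A C D F
Mark E: refs=D, marked=A C D E F
Unmarked (collected): B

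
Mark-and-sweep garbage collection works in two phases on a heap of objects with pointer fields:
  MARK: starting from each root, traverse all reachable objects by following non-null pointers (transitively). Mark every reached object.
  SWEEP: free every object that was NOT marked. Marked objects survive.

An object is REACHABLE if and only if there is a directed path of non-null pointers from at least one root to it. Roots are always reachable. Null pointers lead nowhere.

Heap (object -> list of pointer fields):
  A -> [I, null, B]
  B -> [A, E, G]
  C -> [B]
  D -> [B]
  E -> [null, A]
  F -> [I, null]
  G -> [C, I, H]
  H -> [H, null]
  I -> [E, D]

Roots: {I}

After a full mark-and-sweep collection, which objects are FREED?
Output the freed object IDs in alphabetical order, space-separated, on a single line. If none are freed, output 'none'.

Roots: I
Mark I: refs=E D, marked=I
Mark E: refs=null A, marked=E I
Mark D: refs=B, marked=D E I
Mark A: refs=I null B, marked=A D E I
Mark B: refs=A E G, marked=A B D E I
Mark G: refs=C I H, marked=A B D E G I
Mark C: refs=B, marked=A B C D E G I
Mark H: refs=H null, marked=A B C D E G H I
Unmarked (collected): F

Answer: F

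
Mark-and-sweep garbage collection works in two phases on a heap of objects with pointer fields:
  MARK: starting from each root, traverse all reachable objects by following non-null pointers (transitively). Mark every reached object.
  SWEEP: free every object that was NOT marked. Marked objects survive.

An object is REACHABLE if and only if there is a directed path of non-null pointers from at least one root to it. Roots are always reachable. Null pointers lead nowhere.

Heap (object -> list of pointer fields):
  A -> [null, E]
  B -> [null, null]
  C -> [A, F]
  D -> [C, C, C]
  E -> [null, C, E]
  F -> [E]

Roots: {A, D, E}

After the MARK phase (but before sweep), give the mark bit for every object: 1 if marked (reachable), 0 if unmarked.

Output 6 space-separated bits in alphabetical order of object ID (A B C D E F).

Roots: A D E
Mark A: refs=null E, marked=A
Mark D: refs=C C C, marked=A D
Mark E: refs=null C E, marked=A D E
Mark C: refs=A F, marked=A C D E
Mark F: refs=E, marked=A C D E F
Unmarked (collected): B

Answer: 1 0 1 1 1 1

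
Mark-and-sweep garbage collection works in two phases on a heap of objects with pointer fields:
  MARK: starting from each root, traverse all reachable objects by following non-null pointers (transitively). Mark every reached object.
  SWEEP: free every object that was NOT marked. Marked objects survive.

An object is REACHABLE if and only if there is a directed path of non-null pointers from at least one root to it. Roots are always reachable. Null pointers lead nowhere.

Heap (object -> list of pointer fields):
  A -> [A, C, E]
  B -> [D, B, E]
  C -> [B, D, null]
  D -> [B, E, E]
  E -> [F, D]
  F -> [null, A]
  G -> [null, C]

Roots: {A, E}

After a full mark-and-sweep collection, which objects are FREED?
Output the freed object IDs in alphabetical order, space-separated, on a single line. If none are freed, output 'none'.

Roots: A E
Mark A: refs=A C E, marked=A
Mark E: refs=F D, marked=A E
Mark C: refs=B D null, marked=A C E
Mark F: refs=null A, marked=A C E F
Mark D: refs=B E E, marked=A C D E F
Mark B: refs=D B E, marked=A B C D E F
Unmarked (collected): G

Answer: G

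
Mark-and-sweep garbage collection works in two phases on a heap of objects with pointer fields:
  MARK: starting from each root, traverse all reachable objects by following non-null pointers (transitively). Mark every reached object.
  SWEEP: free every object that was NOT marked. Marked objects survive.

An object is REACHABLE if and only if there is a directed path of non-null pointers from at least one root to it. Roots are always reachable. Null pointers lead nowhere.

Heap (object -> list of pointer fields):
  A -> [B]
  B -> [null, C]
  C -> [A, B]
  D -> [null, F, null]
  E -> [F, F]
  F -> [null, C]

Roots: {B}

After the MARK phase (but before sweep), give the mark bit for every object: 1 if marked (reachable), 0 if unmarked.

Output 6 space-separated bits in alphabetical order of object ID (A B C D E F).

Answer: 1 1 1 0 0 0

Derivation:
Roots: B
Mark B: refs=null C, marked=B
Mark C: refs=A B, marked=B C
Mark A: refs=B, marked=A B C
Unmarked (collected): D E F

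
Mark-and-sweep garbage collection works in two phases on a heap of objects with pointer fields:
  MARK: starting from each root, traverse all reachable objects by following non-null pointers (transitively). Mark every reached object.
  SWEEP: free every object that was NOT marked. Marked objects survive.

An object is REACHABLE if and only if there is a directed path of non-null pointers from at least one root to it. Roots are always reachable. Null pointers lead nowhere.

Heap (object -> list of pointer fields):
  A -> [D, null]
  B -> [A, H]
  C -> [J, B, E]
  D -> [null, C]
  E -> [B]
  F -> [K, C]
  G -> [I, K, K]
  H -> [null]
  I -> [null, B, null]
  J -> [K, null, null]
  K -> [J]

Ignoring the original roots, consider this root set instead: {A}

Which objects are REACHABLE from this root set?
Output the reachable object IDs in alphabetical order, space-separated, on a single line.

Answer: A B C D E H J K

Derivation:
Roots: A
Mark A: refs=D null, marked=A
Mark D: refs=null C, marked=A D
Mark C: refs=J B E, marked=A C D
Mark J: refs=K null null, marked=A C D J
Mark B: refs=A H, marked=A B C D J
Mark E: refs=B, marked=A B C D E J
Mark K: refs=J, marked=A B C D E J K
Mark H: refs=null, marked=A B C D E H J K
Unmarked (collected): F G I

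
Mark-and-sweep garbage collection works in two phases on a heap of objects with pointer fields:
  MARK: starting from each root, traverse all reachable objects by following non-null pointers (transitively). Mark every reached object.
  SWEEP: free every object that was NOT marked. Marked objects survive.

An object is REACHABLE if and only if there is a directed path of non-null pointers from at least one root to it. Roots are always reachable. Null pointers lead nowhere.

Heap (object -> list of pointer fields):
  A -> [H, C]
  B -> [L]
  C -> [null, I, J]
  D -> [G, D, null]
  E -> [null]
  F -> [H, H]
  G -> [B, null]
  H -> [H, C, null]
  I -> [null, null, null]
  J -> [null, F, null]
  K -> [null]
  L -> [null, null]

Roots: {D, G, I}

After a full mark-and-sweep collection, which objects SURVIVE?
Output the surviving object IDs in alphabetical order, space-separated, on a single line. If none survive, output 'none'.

Roots: D G I
Mark D: refs=G D null, marked=D
Mark G: refs=B null, marked=D G
Mark I: refs=null null null, marked=D G I
Mark B: refs=L, marked=B D G I
Mark L: refs=null null, marked=B D G I L
Unmarked (collected): A C E F H J K

Answer: B D G I L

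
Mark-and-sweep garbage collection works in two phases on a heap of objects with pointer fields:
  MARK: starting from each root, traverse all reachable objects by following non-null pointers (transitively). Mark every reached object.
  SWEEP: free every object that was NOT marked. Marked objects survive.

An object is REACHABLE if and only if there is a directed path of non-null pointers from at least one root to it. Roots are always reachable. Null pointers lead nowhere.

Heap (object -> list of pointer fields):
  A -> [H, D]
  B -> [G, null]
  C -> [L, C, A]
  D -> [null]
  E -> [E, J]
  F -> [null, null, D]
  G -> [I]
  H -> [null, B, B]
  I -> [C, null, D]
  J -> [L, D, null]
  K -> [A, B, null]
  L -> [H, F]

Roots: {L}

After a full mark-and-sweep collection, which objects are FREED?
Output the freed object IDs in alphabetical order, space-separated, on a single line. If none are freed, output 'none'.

Answer: E J K

Derivation:
Roots: L
Mark L: refs=H F, marked=L
Mark H: refs=null B B, marked=H L
Mark F: refs=null null D, marked=F H L
Mark B: refs=G null, marked=B F H L
Mark D: refs=null, marked=B D F H L
Mark G: refs=I, marked=B D F G H L
Mark I: refs=C null D, marked=B D F G H I L
Mark C: refs=L C A, marked=B C D F G H I L
Mark A: refs=H D, marked=A B C D F G H I L
Unmarked (collected): E J K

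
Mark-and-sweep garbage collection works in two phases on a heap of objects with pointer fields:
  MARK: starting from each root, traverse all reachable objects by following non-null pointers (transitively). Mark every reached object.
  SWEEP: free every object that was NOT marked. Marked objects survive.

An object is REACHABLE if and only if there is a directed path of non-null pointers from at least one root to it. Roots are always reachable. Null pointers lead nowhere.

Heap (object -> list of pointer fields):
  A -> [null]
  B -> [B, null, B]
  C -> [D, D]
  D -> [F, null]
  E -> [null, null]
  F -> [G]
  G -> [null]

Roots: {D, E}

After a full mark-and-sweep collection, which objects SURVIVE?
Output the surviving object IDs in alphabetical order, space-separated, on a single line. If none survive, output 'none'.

Roots: D E
Mark D: refs=F null, marked=D
Mark E: refs=null null, marked=D E
Mark F: refs=G, marked=D E F
Mark G: refs=null, marked=D E F G
Unmarked (collected): A B C

Answer: D E F G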